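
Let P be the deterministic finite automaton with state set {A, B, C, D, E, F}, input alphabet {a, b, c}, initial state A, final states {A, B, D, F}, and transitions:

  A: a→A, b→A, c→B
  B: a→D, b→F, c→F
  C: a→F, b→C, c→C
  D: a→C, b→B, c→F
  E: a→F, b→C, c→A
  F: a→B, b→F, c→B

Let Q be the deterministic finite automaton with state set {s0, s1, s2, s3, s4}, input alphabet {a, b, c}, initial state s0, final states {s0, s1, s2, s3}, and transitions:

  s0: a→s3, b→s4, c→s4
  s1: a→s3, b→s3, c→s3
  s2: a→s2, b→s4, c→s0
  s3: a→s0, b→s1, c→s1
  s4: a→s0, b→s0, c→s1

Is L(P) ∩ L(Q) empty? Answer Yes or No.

The empty string ε is accepted by both P and Q.
Hence L(P) ∩ L(Q) ≠ ∅.

No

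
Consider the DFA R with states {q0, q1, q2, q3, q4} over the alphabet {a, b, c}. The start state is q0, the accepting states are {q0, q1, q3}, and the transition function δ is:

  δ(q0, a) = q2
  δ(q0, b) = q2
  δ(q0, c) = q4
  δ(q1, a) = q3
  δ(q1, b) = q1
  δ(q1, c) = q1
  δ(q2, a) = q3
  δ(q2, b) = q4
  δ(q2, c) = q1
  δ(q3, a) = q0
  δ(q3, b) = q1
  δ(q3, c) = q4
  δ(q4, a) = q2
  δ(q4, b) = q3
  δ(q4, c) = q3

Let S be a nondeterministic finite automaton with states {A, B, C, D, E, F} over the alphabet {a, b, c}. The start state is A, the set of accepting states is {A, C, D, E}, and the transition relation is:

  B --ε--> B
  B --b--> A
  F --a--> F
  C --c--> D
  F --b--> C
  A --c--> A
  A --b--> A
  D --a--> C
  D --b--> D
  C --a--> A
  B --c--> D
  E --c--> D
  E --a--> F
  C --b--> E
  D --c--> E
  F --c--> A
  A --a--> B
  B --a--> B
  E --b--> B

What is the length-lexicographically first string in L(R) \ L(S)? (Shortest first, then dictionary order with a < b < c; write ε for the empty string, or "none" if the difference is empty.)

The string aa is accepted by R but not by S.
No shorter string lies in the difference, and aa is the lexicographically first length-2 string in L(R) \ L(S).

aa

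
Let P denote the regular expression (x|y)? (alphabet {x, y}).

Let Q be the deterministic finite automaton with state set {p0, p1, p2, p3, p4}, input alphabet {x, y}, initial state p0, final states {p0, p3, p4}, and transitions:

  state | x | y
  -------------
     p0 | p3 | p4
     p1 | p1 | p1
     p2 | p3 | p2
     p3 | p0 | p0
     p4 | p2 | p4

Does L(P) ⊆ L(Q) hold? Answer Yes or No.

Converting the expression P to a DFA (subset construction, then merging equivalent states) gives the minimal DFA with states {r0, r1, r2}, start state r0, accepting states {r0, r1} and transitions r0: x→r1, y→r1; r1: x→r2, y→r2; r2: x→r2, y→r2.
Exploring the product automaton P × Q from the start pair (r0, p0), following both machines on each input symbol, reaches 7 state pairs: (r0, p0), (r1, p3), (r1, p4), (r2, p0), (r2, p2), (r2, p4), (r2, p3).
P accepts in {r0, r1} and Q accepts in {p0, p3, p4}. The reachable pairs whose P-component is accepting are (r0, p0), (r1, p3), (r1, p4); in each of them the Q-component is accepting too, so the product for L(P) \ L(Q) (P-component accepting, Q-component rejecting) has no reachable accepting pair and the difference is empty.
Hence every string in L(P) is also in L(Q).

Yes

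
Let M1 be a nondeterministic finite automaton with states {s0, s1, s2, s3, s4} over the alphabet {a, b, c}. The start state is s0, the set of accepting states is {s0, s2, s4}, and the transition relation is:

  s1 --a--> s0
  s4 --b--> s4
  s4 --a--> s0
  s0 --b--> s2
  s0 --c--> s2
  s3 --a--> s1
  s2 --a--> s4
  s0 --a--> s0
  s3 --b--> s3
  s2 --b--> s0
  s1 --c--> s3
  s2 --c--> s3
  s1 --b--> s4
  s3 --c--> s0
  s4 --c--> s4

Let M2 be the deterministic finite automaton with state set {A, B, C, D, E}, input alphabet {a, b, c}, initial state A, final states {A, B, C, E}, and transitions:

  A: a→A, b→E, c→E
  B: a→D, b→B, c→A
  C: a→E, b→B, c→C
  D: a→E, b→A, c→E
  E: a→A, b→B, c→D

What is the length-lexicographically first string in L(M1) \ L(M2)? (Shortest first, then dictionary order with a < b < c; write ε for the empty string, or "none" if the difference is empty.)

bba

The string bba is accepted by M1 but not by M2.
No shorter string lies in the difference, and bba is the lexicographically first length-3 string in L(M1) \ L(M2).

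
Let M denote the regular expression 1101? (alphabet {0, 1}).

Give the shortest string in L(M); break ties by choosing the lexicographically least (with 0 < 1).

By inspection of the expression, no string of length less than 3 matches, and 110 is the lexicographically first match of length 3.

110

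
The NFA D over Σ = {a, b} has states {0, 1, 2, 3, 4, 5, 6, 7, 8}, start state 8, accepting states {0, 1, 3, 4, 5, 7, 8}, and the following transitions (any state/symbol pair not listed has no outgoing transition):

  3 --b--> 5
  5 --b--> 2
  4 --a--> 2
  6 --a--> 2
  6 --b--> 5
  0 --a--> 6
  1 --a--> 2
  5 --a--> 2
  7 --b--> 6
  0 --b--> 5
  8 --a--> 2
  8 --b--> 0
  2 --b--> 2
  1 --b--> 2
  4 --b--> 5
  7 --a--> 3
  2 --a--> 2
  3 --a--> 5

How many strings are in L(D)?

The useful subgraph on states {0, 5, 6, 8} is acyclic, so L(D) is finite; the longest accepting path visits 4 useful states, giving maximum string length 3.
Counting accepting paths from 8 by length: 1 of length 0, 1 of length 1, 1 of length 2, 1 of length 3. Total 4.

4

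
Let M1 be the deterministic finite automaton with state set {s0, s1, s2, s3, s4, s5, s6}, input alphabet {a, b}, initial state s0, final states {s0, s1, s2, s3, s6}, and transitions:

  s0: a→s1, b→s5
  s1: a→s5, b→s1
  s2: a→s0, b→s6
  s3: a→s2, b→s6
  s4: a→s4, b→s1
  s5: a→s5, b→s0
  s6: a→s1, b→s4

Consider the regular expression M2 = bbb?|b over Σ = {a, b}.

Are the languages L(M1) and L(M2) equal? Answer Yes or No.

No

The empty string ε is accepted by M1 but rejected by M2.
So L(M1) ≠ L(M2).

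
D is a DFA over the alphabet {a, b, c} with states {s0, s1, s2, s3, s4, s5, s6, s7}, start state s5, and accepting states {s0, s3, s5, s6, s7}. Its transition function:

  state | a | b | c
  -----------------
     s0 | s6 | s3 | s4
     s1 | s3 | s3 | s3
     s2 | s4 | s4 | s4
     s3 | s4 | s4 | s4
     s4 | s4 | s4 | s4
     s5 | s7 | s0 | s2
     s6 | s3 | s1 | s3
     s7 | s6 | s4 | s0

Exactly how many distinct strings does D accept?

24

The useful subgraph on states {s0, s1, s3, s5, s6, s7} is acyclic, so L(D) is finite; the longest accepting path visits 6 useful states, giving maximum string length 5.
Counting accepting paths from s5 by length: 1 of length 0, 2 of length 1, 4 of length 2, 6 of length 3, 8 of length 4, 3 of length 5. Total 24.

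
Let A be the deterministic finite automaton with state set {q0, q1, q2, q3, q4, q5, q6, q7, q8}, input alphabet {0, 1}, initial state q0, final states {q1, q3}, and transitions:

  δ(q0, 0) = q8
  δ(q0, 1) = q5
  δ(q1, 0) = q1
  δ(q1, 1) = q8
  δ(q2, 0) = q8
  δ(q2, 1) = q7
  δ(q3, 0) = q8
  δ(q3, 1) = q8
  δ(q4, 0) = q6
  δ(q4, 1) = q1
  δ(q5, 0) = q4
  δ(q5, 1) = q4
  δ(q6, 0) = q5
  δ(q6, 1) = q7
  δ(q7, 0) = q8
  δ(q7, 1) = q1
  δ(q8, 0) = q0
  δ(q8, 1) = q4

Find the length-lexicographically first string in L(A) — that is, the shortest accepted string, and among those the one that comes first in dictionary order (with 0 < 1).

011

A breadth-first search from q0 reaches an accepting state first via the path q0 → q8 → q4 → q1 on input 011.
No string of length < 3 is accepted (BFS exhausts all shorter strings without reaching an accepting state), and 011 is the lexicographically least accepting string of length 3.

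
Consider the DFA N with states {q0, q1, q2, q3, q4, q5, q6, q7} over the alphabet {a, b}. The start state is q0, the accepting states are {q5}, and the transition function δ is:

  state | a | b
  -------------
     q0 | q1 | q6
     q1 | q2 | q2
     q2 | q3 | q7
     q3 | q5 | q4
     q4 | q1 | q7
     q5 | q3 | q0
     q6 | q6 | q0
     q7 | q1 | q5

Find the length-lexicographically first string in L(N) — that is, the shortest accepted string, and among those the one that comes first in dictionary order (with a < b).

aaaa

A breadth-first search from q0 reaches an accepting state first via the path q0 → q1 → q2 → q3 → q5 on input aaaa.
No string of length < 4 is accepted (BFS exhausts all shorter strings without reaching an accepting state), and aaaa is the lexicographically least accepting string of length 4.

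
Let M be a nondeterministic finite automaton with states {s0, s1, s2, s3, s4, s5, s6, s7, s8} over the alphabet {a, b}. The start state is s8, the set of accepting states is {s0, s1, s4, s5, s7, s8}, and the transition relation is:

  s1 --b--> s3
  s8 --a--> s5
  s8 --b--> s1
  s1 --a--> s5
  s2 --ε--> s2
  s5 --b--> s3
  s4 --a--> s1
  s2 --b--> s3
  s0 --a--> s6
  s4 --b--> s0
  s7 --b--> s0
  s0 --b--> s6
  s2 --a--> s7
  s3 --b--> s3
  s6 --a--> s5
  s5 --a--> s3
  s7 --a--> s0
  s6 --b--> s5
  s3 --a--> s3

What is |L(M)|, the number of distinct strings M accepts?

4

The useful subgraph on states {s1, s5, s8} is acyclic, so L(M) is finite; the longest accepting path visits 3 useful states, giving maximum string length 2.
Counting accepting paths from s8 by length: 1 of length 0, 2 of length 1, 1 of length 2. Total 4.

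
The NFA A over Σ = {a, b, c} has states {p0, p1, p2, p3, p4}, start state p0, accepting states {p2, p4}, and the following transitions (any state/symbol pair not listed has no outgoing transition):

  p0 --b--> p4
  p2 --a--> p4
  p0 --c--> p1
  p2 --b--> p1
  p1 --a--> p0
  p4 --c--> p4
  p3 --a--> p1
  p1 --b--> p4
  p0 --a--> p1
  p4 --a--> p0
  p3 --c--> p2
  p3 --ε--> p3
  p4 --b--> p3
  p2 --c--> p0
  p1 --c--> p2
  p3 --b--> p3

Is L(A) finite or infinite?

infinite

State p0 is reachable from the start and can reach an accepting state, and it lies on the cycle p0 → p1 → p0.
Traversing that cycle any number of times yields accepted strings of unbounded length, so the language is infinite.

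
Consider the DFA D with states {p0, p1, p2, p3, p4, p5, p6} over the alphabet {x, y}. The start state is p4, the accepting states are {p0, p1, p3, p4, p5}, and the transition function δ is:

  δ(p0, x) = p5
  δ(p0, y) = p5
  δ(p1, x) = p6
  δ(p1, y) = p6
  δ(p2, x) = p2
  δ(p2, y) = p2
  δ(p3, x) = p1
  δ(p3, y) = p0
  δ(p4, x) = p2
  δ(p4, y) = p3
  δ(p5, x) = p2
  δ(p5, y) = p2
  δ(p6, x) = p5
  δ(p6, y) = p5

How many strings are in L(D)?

10

The useful subgraph on states {p0, p1, p3, p4, p5, p6} is acyclic, so L(D) is finite; the longest accepting path visits 5 useful states, giving maximum string length 4.
Counting accepting paths from p4 by length: 1 of length 0, 1 of length 1, 2 of length 2, 2 of length 3, 4 of length 4. Total 10.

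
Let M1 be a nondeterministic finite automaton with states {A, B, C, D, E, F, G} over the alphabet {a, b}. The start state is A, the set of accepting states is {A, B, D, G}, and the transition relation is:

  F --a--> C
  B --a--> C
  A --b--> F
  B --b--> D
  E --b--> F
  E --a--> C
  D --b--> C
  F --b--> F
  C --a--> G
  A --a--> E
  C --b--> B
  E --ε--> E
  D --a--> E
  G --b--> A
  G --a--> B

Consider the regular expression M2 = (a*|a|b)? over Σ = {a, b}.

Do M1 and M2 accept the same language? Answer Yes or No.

The string aab is accepted by M1 but rejected by M2.
So L(M1) ≠ L(M2).

No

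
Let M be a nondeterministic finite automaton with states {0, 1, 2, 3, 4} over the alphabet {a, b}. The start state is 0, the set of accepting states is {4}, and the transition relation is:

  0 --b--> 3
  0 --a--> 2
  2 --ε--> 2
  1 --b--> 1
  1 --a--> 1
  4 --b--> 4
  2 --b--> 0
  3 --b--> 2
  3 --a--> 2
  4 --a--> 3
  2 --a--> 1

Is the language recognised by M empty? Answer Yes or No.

The states reachable from the start state are {0, 1, 2, 3}.
None of the accepting states {4} is reachable, so no string is accepted and L(M) = ∅.

Yes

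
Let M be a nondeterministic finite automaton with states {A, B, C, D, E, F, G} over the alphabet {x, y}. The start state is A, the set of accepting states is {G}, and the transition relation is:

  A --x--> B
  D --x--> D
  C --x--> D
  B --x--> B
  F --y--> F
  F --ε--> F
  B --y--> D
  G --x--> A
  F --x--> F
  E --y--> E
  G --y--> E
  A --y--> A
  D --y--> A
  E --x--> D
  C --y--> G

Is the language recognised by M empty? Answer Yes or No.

Yes

The states reachable from the start state are {A, B, D}.
None of the accepting states {G} is reachable, so no string is accepted and L(M) = ∅.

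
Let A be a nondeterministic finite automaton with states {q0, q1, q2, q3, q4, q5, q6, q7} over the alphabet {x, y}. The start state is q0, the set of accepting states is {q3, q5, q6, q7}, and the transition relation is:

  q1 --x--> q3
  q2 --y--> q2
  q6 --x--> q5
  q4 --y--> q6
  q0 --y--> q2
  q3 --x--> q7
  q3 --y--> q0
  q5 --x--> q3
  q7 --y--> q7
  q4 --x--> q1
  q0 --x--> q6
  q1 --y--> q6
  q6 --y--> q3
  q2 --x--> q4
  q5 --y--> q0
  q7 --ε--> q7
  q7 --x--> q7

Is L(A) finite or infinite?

State q2 is reachable from the start and can reach an accepting state, and it lies on the cycle q2 → q2.
Traversing that cycle any number of times yields accepted strings of unbounded length, so the language is infinite.

infinite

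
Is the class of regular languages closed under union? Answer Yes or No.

Given DFAs for L₁ and L₂, run them in parallel: the product automaton on Q₁ × Q₂ that accepts when either component is accepting recognises L₁ ∪ L₂ (equivalently, R₁ | R₂ is a regular expression for it).
So the regular languages are closed under union.

Yes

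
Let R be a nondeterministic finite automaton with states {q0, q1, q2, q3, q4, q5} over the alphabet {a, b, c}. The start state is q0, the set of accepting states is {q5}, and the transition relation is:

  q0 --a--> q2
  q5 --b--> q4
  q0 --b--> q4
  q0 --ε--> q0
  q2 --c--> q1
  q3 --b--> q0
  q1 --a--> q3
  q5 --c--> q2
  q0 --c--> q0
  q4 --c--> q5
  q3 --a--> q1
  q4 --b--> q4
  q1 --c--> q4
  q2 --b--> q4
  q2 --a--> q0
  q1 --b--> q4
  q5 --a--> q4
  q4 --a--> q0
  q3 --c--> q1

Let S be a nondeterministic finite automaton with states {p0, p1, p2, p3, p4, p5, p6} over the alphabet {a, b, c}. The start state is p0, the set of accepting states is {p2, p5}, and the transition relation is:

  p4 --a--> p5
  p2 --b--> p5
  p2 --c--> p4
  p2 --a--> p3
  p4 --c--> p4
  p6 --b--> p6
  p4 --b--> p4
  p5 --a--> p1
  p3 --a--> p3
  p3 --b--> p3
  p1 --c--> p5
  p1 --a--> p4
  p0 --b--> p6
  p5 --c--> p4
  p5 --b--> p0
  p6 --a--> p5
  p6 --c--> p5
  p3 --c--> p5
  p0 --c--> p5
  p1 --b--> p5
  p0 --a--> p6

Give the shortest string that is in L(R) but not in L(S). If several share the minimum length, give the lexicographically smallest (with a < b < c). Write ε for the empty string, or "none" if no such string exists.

accc

The string accc is accepted by R but not by S.
No shorter string lies in the difference, and accc is the lexicographically first length-4 string in L(R) \ L(S).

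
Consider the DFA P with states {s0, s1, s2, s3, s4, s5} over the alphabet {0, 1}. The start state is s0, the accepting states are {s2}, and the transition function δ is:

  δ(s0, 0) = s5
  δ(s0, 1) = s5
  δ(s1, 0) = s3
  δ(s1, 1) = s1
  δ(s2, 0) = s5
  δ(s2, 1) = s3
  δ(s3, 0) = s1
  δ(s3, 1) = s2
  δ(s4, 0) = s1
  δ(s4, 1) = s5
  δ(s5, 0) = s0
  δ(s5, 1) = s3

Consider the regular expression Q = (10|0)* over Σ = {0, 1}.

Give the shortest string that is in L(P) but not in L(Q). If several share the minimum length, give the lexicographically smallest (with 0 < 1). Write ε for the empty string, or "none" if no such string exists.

011

The string 011 is accepted by P but not by Q.
No shorter string lies in the difference, and 011 is the lexicographically first length-3 string in L(P) \ L(Q).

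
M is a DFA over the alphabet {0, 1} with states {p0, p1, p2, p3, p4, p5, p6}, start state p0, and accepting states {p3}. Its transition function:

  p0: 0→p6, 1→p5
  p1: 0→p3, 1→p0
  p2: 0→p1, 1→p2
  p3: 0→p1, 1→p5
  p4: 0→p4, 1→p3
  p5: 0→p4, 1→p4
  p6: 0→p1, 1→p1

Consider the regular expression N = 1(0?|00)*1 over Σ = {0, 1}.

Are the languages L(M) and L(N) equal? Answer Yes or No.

The string 000 is accepted by M but rejected by N.
So L(M) ≠ L(N).

No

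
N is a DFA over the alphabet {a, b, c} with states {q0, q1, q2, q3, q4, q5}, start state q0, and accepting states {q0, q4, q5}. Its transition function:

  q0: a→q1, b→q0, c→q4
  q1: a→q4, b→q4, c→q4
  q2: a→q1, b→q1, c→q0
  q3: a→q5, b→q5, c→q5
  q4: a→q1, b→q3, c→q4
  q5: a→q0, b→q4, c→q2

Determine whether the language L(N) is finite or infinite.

State q0 is reachable from the start and can reach an accepting state, and it lies on the cycle q0 → q0.
Traversing that cycle any number of times yields accepted strings of unbounded length, so the language is infinite.

infinite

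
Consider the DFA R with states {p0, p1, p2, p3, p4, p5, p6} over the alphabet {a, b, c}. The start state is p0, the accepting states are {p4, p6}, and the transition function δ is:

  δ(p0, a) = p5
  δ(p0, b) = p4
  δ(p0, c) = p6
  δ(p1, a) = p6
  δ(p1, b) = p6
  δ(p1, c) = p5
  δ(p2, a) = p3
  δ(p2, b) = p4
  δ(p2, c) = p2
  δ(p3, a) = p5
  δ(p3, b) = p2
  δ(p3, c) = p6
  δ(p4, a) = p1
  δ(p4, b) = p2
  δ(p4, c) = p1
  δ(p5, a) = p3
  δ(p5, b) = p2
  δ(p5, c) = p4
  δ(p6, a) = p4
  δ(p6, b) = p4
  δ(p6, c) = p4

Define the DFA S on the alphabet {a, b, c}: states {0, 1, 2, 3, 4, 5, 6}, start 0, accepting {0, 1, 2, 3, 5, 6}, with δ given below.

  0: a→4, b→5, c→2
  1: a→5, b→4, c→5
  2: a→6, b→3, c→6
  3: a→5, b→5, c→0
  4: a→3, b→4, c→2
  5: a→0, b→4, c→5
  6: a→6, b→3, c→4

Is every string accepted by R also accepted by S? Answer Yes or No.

No

The string abb is in L(R) but not in L(S).
So L(R) ⊄ L(S).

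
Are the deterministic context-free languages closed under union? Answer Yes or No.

No

{aⁿbⁿ : n≥0} and {aⁿb²ⁿ : n≥0} are each accepted by a deterministic PDA (push the a's; pop one per b, respectively one per two b's), but their union U is not. Suppose a DPDA M accepted U. Being deterministic, M has a single run on aⁿb²ⁿ, and since aⁿbⁿ ∈ U that run passes through an accepting configuration right after consuming the prefix aⁿbⁿ and then goes on to accept again after n more b's. Build an ordinary (nondeterministic) PDA M′ that simulates M on a's and b's and, at any moment when M is in an accepting state, may switch to a second mode in which it reads only c's, feeding each c to M as a b; M′ accepts when M does. Then M′ accepts aⁱbʲcᵏ (k≥1) exactly when both aⁱbʲ ∈ U and aⁱbʲ⁺ᵏ ∈ U, and checking the four cases (i=j or j=2i, combined with j+k=i or j+k=2i) leaves only i=j=k: so L(M′) ∩ a*b*c⁺ = {aⁿbⁿcⁿ : n≥1} would be context-free, which it is not (pumping lemma) — contradiction. (The union is an unambiguous CFL; it is determinism, not unambiguity, that fails.)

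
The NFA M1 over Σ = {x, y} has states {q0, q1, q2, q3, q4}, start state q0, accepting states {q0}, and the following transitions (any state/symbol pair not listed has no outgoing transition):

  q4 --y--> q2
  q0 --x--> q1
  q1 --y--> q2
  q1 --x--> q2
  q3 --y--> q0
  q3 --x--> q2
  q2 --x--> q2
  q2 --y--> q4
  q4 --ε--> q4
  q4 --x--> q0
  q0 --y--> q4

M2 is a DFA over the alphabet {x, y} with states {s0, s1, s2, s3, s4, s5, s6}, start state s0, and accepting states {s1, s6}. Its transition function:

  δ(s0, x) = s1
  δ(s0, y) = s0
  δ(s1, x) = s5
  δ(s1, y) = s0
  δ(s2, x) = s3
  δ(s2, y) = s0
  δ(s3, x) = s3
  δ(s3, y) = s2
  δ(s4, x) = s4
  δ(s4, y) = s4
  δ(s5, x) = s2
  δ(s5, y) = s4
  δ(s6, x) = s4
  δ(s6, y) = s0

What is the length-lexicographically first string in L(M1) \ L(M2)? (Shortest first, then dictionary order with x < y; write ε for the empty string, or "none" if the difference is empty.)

The empty string ε is accepted by M1 but not by M2.
Since ε is the unique shortest string, it is the required witness.

ε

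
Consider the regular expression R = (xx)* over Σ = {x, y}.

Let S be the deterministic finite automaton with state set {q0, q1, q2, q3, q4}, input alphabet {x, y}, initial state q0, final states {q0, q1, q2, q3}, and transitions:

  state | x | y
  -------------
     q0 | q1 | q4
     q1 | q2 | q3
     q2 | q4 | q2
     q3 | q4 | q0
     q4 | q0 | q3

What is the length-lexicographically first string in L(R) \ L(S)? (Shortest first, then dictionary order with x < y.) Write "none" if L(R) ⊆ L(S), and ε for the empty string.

none

Converting the expression R to a DFA (subset construction, then merging equivalent states) gives the minimal DFA with states {r0, r1, r2}, start state r0, accepting states {r0} and transitions r0: x→r1, y→r2; r1: x→r0, y→r2; r2: x→r2, y→r2.
Exploring the product automaton R × S from the start pair (r0, q0), following both machines on each input symbol, reaches 9 state pairs: (r0, q0), (r1, q1), (r2, q4), (r0, q2), (r2, q3), (r2, q0), (r1, q4), (r2, q2), (r2, q1).
R accepts in {r0} and S accepts in {q0, q1, q2, q3}. The reachable pairs whose R-component is accepting are (r0, q0), (r0, q2); in each of them the S-component is accepting too, so the product for L(R) \ L(S) (R-component accepting, S-component rejecting) has no reachable accepting pair and the difference is empty.
So every string accepted by R is also accepted by S: L(R) \ L(S) = ∅ and there is no such string.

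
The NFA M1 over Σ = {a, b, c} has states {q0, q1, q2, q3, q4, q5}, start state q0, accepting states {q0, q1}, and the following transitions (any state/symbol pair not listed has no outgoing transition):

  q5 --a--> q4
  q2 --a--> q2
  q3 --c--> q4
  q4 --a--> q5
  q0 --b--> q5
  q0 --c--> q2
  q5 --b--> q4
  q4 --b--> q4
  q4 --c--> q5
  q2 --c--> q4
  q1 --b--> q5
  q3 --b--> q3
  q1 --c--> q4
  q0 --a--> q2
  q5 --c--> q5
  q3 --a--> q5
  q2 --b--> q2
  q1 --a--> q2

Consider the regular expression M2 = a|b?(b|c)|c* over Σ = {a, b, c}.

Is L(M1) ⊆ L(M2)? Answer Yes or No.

Yes

Converting the expression M2 to a DFA (subset construction, then merging equivalent states) gives the minimal DFA with states {r0, r1, r2, r3, r4}, start state r0, accepting states {r0, r1, r2, r3} and transitions r0: a→r1, b→r2, c→r3; r1: a→r4, b→r4, c→r4; r2: a→r4, b→r1, c→r1; r3: a→r4, b→r4, c→r3; r4: a→r4, b→r4, c→r4.
Exploring the product automaton M1 × M2 from the start pair (q0, r0), following both machines on each input symbol, reaches 11 state pairs: (q0, r0), (q2, r1), (q5, r2), (q2, r3), (q2, r4), (q4, r4), (q4, r1), (q5, r1), (q4, r3), (q5, r4), (q5, r3).
M1 accepts in {q0, q1} and M2 accepts in {r0, r1, r2, r3}. The reachable pairs whose M1-component is accepting are (q0, r0); in each of them the M2-component is accepting too, so the product for L(M1) \ L(M2) (M1-component accepting, M2-component rejecting) has no reachable accepting pair and the difference is empty.
Hence every string in L(M1) is also in L(M2).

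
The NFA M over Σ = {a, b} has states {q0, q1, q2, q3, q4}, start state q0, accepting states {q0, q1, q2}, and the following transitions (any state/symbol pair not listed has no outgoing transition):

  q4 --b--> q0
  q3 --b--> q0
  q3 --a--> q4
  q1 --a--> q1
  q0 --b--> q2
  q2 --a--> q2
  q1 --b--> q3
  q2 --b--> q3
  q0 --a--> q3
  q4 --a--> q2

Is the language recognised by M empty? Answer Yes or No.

No

The empty string ε is accepted: the run q0 ends in the accepting state q0.
Since at least one string is accepted, L(M) is not empty.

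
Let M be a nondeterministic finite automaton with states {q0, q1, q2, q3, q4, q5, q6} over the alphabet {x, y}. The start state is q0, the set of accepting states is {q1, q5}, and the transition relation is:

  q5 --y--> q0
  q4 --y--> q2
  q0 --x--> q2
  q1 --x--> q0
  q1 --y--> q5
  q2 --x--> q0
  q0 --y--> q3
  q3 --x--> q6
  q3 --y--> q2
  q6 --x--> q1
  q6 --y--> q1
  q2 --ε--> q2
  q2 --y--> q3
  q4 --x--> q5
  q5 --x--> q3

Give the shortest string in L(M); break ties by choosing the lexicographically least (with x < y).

A breadth-first search from q0 reaches an accepting state first via the path q0 → q3 → q6 → q1 on input yxx.
No string of length < 3 is accepted (BFS exhausts all shorter strings without reaching an accepting state), and yxx is the lexicographically least accepting string of length 3.

yxx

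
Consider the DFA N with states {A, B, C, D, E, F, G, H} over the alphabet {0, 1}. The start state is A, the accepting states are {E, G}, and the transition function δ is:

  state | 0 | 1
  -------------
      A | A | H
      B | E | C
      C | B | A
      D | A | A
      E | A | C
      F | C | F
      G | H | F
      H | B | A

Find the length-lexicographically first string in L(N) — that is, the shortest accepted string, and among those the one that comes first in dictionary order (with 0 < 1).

A breadth-first search from A reaches an accepting state first via the path A → H → B → E on input 100.
No string of length < 3 is accepted (BFS exhausts all shorter strings without reaching an accepting state), and 100 is the lexicographically least accepting string of length 3.

100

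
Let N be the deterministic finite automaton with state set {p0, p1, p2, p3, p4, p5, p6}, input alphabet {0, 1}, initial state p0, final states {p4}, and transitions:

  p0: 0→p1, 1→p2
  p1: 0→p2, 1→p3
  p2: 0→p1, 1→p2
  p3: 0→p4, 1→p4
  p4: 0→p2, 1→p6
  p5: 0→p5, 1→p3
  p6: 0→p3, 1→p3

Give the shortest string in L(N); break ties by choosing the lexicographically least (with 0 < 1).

A breadth-first search from p0 reaches an accepting state first via the path p0 → p1 → p3 → p4 on input 010.
No string of length < 3 is accepted (BFS exhausts all shorter strings without reaching an accepting state), and 010 is the lexicographically least accepting string of length 3.

010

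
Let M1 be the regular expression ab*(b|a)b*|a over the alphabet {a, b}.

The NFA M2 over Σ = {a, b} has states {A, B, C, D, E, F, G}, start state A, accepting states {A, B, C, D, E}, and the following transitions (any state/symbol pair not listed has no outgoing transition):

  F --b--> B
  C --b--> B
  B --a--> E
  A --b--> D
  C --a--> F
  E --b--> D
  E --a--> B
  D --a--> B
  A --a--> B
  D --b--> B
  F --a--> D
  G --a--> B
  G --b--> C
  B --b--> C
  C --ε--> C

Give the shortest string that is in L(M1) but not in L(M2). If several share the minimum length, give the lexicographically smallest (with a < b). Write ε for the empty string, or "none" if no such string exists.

aba

The string aba is accepted by M1 but not by M2.
No shorter string lies in the difference, and aba is the lexicographically first length-3 string in L(M1) \ L(M2).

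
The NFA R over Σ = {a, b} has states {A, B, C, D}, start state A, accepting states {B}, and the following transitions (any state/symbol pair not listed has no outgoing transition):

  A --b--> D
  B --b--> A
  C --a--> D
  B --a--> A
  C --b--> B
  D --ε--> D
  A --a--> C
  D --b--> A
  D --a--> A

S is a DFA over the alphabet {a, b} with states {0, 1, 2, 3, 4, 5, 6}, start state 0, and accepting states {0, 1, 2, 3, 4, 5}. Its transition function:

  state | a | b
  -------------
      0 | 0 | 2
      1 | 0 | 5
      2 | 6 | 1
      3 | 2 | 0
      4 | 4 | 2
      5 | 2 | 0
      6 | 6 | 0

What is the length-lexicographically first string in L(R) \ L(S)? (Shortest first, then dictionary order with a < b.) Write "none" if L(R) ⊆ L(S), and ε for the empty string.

Exploring the product automaton R × S from the start pair (A, 0), following both machines on each input symbol, reaches 16 state pairs: (A, 0), (C, 0), (D, 2), (D, 0), (B, 2), (A, 6), (A, 1), (A, 2), (C, 6), (D, 5), (D, 1), (D, 6), (B, 0), (A, 5), (C, 2), (B, 1).
R accepts in {B} and S accepts in {0, 1, 2, 3, 4, 5}. The reachable pairs whose R-component is accepting are (B, 2), (B, 0), (B, 1); in each of them the S-component is accepting too, so the product for L(R) \ L(S) (R-component accepting, S-component rejecting) has no reachable accepting pair and the difference is empty.
So every string accepted by R is also accepted by S: L(R) \ L(S) = ∅ and there is no such string.

none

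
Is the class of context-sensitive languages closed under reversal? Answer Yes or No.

Yes

Reversing both sides of every production of a noncontracting (context-sensitive) grammar gives another noncontracting grammar, and it generates Lᴿ; equivalently an LBA can reverse its tape in place and then run the machine for L.
So the context-sensitive languages are closed under reversal.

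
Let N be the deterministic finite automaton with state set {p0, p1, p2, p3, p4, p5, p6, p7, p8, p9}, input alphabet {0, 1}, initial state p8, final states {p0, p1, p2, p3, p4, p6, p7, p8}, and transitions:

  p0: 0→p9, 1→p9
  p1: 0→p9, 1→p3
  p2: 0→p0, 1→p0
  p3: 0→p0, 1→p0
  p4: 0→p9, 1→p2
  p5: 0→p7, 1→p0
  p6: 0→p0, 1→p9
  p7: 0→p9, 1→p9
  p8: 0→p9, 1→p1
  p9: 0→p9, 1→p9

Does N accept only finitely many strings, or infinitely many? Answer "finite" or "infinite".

finite

The useful states (reachable from p8 and able to reach an accepting state) are {p0, p1, p3, p8}.
Restricted to these states the transition graph has no cycle, so every accepting path has bounded length and L is finite.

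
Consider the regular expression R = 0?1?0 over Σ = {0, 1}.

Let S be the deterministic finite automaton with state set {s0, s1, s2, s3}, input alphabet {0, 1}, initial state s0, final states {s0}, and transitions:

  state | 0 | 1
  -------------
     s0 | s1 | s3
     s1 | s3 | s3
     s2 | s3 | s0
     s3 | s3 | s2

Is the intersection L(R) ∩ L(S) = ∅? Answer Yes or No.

Converting the expression R to a DFA (subset construction, then merging equivalent states) gives the minimal DFA with states {r0, r1, r2, r3, r4}, start state r0, accepting states {r1, r3} and transitions r0: 0→r1, 1→r2; r1: 0→r3, 1→r2; r2: 0→r3, 1→r4; r3: 0→r4, 1→r4; r4: 0→r4, 1→r4.
Exploring the product automaton R × S from the start pair (r0, s0), following both machines on each input symbol, reaches 8 state pairs: (r0, s0), (r1, s1), (r2, s3), (r3, s3), (r4, s2), (r4, s3), (r4, s0), (r4, s1).
R accepts in {r1, r3} and S accepts in {s0}; no reachable pair has both components accepting, so no string drives both machines to acceptance simultaneously and L(R) ∩ L(S) = ∅.
So no string is accepted by both, and the intersection is empty.

Yes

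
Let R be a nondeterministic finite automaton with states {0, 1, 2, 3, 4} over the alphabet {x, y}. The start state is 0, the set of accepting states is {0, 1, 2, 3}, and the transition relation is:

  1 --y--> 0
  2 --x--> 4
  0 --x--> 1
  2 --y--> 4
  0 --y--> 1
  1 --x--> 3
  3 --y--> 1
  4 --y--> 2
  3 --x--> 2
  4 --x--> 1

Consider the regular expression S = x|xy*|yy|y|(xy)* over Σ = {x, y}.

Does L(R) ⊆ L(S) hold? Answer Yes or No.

No

The string xx is in L(R) but not in L(S).
So L(R) ⊄ L(S).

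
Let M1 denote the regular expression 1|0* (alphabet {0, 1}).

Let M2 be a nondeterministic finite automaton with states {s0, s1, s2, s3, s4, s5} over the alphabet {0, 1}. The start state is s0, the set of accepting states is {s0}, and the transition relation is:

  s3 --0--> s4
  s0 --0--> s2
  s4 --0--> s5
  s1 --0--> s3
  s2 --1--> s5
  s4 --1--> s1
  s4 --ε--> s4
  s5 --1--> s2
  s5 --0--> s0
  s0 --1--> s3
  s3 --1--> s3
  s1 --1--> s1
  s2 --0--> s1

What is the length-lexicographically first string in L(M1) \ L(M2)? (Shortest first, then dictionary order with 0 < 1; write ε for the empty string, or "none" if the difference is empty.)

The string 0 is accepted by M1 but not by M2.
No shorter string lies in the difference, and 0 is the lexicographically first length-1 string in L(M1) \ L(M2).

0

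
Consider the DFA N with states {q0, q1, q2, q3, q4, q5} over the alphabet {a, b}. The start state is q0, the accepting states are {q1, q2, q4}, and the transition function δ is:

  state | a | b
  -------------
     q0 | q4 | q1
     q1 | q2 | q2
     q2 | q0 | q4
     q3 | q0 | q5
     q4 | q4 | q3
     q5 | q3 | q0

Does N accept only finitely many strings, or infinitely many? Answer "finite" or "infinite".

State q0 is reachable from the start and can reach an accepting state, and it lies on the cycle q0 → q1 → q2 → q0.
Traversing that cycle any number of times yields accepted strings of unbounded length, so the language is infinite.

infinite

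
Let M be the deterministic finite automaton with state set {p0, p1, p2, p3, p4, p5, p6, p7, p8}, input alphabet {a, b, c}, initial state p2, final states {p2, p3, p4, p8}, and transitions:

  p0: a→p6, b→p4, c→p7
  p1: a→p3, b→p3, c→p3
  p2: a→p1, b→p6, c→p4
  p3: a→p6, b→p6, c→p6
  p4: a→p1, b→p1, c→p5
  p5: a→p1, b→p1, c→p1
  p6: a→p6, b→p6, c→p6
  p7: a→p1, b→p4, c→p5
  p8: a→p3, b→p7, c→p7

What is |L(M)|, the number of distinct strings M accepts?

The useful subgraph on states {p1, p2, p3, p4, p5} is acyclic, so L(M) is finite; the longest accepting path visits 5 useful states, giving maximum string length 4.
Counting accepting paths from p2 by length: 1 of length 0, 1 of length 1, 3 of length 2, 6 of length 3, 9 of length 4. Total 20.

20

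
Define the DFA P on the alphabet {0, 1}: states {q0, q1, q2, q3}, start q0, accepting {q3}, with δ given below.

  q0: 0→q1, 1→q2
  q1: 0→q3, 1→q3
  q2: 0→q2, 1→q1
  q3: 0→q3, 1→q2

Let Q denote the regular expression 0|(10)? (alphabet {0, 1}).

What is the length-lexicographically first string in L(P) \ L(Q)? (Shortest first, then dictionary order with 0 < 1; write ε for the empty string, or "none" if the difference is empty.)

The string 00 is accepted by P but not by Q.
No shorter string lies in the difference, and 00 is the lexicographically first length-2 string in L(P) \ L(Q).

00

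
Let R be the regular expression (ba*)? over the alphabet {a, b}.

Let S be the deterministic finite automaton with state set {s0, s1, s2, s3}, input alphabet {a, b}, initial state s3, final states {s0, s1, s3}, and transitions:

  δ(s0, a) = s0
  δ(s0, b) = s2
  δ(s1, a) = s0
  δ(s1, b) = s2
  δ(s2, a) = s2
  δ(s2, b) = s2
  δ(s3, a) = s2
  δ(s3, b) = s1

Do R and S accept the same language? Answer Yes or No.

Converting the expression R to a DFA (subset construction, then merging equivalent states) gives the minimal DFA with states {r0, r1, r2}, start state r0, accepting states {r0, r2} and transitions r0: a→r1, b→r2; r1: a→r1, b→r1; r2: a→r2, b→r1.
Exploring the product automaton R × S from the start pair (r0, s3), following both machines on each input symbol, reaches 4 state pairs: (r0, s3), (r1, s2), (r2, s1), (r2, s0).
R accepts in {r0, r2} and S accepts in {s0, s1, s3}. In every reachable pair the two components are either both accepting — (r0, s3), (r2, s1), (r2, s0) — or both non-accepting, so no string is accepted by exactly one of the machines: L(R) \ L(S) and L(S) \ L(R) are both empty.
Hence every string is accepted by R iff it is accepted by S, and the two languages coincide.

Yes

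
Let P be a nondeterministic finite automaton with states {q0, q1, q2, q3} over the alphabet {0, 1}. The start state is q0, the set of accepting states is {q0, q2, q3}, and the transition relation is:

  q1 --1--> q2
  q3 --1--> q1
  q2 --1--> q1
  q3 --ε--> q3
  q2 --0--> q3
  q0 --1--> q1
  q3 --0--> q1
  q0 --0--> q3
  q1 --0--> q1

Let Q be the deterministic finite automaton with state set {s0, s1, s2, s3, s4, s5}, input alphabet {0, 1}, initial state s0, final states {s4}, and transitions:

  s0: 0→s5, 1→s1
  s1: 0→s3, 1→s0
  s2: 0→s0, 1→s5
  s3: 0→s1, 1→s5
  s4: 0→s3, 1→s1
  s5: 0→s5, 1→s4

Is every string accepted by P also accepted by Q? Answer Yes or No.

The empty string ε is in L(P) but not in L(Q).
So L(P) ⊄ L(Q).

No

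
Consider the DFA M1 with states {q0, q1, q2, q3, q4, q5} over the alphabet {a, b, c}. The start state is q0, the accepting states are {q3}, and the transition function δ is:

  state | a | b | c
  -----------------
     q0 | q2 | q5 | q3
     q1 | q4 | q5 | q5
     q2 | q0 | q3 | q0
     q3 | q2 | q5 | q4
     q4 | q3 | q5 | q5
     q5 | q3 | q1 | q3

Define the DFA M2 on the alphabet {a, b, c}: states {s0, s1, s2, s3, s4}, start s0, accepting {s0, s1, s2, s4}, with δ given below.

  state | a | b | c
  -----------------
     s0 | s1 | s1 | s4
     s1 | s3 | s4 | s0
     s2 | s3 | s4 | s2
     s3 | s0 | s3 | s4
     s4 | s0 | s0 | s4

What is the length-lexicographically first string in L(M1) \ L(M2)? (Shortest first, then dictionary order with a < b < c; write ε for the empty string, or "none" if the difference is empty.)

The string ba is accepted by M1 but not by M2.
No shorter string lies in the difference, and ba is the lexicographically first length-2 string in L(M1) \ L(M2).

ba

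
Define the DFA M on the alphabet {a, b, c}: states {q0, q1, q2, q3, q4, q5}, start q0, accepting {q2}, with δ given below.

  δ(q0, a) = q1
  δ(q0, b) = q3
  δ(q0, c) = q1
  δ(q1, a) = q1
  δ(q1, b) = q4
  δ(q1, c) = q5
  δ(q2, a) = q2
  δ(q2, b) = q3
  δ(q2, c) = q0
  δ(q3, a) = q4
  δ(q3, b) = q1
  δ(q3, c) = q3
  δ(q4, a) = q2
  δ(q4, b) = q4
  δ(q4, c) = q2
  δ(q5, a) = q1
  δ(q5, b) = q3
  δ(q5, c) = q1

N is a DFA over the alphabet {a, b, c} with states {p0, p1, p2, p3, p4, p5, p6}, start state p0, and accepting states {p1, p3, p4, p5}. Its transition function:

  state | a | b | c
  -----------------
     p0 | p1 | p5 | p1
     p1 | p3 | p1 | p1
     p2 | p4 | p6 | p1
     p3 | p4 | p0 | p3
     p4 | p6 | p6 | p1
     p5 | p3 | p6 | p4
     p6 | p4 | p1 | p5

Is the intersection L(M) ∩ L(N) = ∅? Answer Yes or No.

The string aba is accepted by both M and N.
Hence L(M) ∩ L(N) ≠ ∅.

No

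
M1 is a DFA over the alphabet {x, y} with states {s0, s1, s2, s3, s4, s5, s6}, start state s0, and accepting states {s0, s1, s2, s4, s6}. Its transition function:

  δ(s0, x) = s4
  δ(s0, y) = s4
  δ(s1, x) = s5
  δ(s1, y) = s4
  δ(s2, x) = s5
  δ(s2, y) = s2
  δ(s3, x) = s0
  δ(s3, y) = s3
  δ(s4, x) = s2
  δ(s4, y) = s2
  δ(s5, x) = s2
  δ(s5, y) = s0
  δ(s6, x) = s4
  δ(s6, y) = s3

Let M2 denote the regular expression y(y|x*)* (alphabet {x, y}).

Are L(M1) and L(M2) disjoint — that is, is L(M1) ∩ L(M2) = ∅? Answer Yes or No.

The string y is accepted by both M1 and M2.
Hence L(M1) ∩ L(M2) ≠ ∅.

No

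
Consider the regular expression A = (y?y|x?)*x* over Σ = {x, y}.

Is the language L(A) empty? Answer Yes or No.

The empty string ε matches the expression, so it belongs to L(A).
Since L(A) contains at least one string, it is not empty.

No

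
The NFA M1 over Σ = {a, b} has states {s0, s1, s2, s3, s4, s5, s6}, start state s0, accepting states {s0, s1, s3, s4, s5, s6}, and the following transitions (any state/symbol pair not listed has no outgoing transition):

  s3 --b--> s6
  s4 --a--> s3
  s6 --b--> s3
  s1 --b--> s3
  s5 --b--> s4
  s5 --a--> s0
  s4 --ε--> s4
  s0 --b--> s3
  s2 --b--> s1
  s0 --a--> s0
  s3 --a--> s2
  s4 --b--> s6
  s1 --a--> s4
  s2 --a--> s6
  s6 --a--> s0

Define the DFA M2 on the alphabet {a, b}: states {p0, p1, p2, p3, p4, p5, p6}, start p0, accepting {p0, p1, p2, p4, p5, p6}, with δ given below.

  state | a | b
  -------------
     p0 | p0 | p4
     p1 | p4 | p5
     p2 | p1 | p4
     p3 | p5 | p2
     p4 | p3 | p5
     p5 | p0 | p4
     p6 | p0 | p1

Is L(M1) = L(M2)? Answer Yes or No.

Yes

Exploring the product automaton M1 × M2 from the start pair (s0, p0), following both machines on each input symbol, reaches 6 state pairs: (s0, p0), (s3, p4), (s2, p3), (s6, p5), (s1, p2), (s4, p1).
M1 accepts in {s0, s1, s3, s4, s5, s6} and M2 accepts in {p0, p1, p2, p4, p5, p6}. In every reachable pair the two components are either both accepting — (s0, p0), (s3, p4), (s6, p5), (s1, p2), (s4, p1) — or both non-accepting, so no string is accepted by exactly one of the machines: L(M1) \ L(M2) and L(M2) \ L(M1) are both empty.
Hence every string is accepted by M1 iff it is accepted by M2, and the two languages coincide.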